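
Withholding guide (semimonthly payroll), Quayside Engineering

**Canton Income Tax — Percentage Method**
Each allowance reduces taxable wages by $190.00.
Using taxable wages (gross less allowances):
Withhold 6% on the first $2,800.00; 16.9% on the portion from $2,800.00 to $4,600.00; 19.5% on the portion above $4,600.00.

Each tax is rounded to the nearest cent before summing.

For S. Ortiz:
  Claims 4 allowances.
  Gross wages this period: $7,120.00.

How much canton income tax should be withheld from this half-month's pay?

Canton Income Tax: taxable = $7,120.00 − 4×$190.00 = $6,360.00
  $472.20 + 19.5% × ($6,360.00 − $4,600.00) = $472.20 + 19.5% × $1,760.00 = $815.40

$815.40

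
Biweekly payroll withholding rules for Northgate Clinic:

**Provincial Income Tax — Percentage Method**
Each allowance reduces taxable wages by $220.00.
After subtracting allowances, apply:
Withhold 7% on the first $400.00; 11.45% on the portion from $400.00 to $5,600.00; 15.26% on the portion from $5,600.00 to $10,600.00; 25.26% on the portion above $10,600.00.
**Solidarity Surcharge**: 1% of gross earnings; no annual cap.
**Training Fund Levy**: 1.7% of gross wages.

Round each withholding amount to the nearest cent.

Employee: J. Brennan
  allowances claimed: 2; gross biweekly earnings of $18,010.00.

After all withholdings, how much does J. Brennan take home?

Provincial Income Tax: taxable = $18,010.00 − 2×$220.00 = $17,570.00
  $1,386.40 + 25.26% × ($17,570.00 − $10,600.00) = $1,386.40 + 25.26% × $6,970.00 = $3,147.02
Solidarity Surcharge: 1% × $18,010.00 = $180.10
Training Fund Levy: 1.7% × $18,010.00 = $306.17
Total withheld: $3,147.02 + $180.10 + $306.17 = $3,633.29
Net pay: $18,010.00 − $3,633.29 = $14,376.71

$14,376.71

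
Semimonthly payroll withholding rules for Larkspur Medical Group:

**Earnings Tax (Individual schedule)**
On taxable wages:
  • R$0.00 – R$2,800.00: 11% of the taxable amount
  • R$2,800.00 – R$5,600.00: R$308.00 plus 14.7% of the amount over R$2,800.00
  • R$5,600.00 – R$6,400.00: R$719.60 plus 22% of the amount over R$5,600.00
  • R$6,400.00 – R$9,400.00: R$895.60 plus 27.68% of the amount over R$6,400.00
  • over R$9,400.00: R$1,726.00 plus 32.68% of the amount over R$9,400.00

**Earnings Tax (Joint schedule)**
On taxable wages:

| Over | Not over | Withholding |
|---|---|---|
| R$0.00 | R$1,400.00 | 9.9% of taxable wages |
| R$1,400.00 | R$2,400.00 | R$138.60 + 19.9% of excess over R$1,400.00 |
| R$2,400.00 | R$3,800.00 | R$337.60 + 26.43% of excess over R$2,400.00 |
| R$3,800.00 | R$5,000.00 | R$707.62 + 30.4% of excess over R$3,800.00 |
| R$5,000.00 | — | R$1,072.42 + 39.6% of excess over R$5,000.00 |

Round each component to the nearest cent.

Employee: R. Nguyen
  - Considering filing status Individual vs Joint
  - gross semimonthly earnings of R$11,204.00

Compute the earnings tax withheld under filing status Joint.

R$3,529.20

Earnings Tax (Joint): taxable = R$11,204.00
  R$1,072.42 + 39.6% × (R$11,204.00 − R$5,000.00) = R$1,072.42 + 39.6% × R$6,204.00 = R$3,529.20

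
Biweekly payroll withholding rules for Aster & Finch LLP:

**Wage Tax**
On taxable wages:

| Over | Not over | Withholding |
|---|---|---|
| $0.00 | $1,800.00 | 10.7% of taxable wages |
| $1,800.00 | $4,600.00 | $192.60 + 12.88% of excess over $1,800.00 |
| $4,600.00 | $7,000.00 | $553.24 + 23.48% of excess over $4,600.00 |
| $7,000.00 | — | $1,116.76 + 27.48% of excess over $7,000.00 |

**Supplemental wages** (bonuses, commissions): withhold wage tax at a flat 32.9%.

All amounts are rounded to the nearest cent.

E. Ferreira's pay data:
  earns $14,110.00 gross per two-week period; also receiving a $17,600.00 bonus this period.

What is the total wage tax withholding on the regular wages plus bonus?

Wage Tax: taxable = $14,110.00
  $1,116.76 + 27.48% × ($14,110.00 − $7,000.00) = $1,116.76 + 27.48% × $7,110.00 = $3,070.59
Supplemental (32.9% flat on bonus): 32.9% × $17,600.00 = $5,790.40
Total wage tax: $3,070.59 + $5,790.40 = $8,860.99

$8,860.99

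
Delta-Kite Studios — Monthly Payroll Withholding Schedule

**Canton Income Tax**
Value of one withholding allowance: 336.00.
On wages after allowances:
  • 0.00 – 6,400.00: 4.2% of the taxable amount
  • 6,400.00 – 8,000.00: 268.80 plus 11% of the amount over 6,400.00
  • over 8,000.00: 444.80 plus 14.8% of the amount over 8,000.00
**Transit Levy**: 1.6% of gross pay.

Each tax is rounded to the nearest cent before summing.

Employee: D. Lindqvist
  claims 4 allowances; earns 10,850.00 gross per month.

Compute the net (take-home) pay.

Canton Income Tax: taxable = 10,850.00 − 4×336.00 = 9,506.00
  444.80 + 14.8% × (9,506.00 − 8,000.00) = 444.80 + 14.8% × 1,506.00 = 667.69
Transit Levy: 1.6% × 10,850.00 = 173.60
Total withheld: 667.69 + 173.60 = 841.29
Net pay: 10,850.00 − 841.29 = 10,008.71

10,008.71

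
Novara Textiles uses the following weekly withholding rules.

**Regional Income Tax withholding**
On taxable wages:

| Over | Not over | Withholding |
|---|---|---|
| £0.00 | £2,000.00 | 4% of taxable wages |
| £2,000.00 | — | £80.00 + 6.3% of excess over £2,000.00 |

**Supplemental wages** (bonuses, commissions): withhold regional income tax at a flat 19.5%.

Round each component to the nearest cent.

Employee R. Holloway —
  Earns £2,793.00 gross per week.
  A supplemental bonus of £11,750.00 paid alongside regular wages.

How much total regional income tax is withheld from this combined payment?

Regional Income Tax: taxable = £2,793.00
  £80.00 + 6.3% × (£2,793.00 − £2,000.00) = £80.00 + 6.3% × £793.00 = £129.96
Supplemental (19.5% flat on bonus): 19.5% × £11,750.00 = £2,291.25
Total regional income tax: £129.96 + £2,291.25 = £2,421.21

£2,421.21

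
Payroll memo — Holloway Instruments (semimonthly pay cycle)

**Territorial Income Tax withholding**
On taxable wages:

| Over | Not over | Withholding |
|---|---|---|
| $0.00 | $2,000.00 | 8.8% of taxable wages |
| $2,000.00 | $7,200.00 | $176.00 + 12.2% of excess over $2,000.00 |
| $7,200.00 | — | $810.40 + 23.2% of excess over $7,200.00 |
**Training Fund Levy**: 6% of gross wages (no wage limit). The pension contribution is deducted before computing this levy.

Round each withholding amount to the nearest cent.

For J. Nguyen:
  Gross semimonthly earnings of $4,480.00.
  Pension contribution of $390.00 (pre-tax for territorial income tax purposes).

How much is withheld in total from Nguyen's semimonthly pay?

$676.38

Territorial Income Tax: taxable = $4,480.00 − $390.00 = $4,090.00
  $176.00 + 12.2% × ($4,090.00 − $2,000.00) = $176.00 + 12.2% × $2,090.00 = $430.98
Training Fund Levy: 6% × $4,090.00 = $245.40
Total: $430.98 + $245.40 = $676.38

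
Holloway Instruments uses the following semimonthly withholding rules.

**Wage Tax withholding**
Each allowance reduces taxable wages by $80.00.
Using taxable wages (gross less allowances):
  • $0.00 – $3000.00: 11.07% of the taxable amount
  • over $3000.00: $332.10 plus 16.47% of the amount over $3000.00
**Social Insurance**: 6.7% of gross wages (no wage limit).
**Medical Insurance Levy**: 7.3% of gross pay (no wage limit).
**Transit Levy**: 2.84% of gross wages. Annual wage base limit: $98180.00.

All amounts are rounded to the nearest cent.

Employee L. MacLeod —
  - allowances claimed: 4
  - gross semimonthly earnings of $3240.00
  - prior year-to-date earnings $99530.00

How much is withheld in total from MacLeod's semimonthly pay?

Wage Tax: taxable = $3240.00 − 4×$80.00 = $2920.00
  11.07% × $2920.00 = $323.24
Social Insurance: 6.7% × $3240.00 = $217.08
Medical Insurance Levy: 7.3% × $3240.00 = $236.52
Transit Levy: YTD $99530.00 ≥ cap $98180.00 → $0.00
Total: $323.24 + $217.08 + $236.52 + $0.00 = $776.84

$776.84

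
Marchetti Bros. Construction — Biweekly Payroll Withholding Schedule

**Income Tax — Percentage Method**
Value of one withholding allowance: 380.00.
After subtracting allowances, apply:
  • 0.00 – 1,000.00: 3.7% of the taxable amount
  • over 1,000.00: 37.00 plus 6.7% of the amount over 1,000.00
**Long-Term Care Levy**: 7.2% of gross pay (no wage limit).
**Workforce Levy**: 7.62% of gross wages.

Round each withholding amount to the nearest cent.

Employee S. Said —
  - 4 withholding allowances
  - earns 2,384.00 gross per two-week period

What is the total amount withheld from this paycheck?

Income Tax: taxable = 2,384.00 − 4×380.00 = 864.00
  3.7% × 864.00 = 31.97
Long-Term Care Levy: 7.2% × 2,384.00 = 171.65
Workforce Levy: 7.62% × 2,384.00 = 181.66
Total: 31.97 + 171.65 + 181.66 = 385.28

385.28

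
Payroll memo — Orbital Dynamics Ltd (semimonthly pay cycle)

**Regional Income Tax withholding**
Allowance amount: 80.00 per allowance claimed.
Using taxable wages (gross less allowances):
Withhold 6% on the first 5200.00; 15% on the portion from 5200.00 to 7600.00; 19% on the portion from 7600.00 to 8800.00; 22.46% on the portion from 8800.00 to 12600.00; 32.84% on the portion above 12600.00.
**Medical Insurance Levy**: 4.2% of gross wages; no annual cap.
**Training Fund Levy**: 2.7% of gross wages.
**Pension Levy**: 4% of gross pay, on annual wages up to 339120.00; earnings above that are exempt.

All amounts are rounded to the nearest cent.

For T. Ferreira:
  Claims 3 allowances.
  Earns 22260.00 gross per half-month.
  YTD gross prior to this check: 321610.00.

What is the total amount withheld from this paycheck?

Regional Income Tax: taxable = 22260.00 − 3×80.00 = 22020.00
  1753.48 + 32.84% × (22020.00 − 12600.00) = 1753.48 + 32.84% × 9420.00 = 4847.01
Medical Insurance Levy: 4.2% × 22260.00 = 934.92
Training Fund Levy: 2.7% × 22260.00 = 601.02
Pension Levy: cap 339120.00 − YTD 321610.00 = 17510.00 subject; 4% × 17510.00 = 700.40
Total: 4847.01 + 934.92 + 601.02 + 700.40 = 7083.35

7083.35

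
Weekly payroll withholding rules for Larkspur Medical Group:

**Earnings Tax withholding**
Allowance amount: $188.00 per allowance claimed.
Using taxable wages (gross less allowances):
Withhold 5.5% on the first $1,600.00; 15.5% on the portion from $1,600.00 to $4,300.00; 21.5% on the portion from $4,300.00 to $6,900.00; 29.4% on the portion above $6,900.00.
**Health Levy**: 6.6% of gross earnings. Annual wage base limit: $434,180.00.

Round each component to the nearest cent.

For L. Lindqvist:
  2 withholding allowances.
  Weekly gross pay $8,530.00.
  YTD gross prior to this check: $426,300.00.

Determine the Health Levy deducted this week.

Health Levy: cap $434,180.00 − YTD $426,300.00 = $7,880.00 subject; 6.6% × $7,880.00 = $520.08

$520.08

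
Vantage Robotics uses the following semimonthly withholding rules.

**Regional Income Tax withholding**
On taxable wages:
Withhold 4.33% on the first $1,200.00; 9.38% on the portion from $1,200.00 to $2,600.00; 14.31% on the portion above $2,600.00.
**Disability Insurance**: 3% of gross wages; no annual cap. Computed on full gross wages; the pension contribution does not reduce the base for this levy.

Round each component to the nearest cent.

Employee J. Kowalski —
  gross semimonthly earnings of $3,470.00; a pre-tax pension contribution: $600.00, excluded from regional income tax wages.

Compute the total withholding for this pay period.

Regional Income Tax: taxable = $3,470.00 − $600.00 = $2,870.00
  $183.28 + 14.31% × ($2,870.00 − $2,600.00) = $183.28 + 14.31% × $270.00 = $221.92
Disability Insurance: 3% × $3,470.00 = $104.10
Total: $221.92 + $104.10 = $326.02

$326.02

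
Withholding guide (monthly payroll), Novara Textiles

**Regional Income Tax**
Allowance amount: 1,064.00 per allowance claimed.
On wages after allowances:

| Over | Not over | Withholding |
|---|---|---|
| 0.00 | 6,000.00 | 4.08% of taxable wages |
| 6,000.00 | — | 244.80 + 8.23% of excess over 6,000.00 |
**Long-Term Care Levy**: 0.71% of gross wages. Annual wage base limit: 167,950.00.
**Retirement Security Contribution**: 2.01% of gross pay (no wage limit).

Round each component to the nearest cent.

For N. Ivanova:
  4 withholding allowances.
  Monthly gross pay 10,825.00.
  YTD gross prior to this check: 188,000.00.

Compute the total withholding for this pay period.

Regional Income Tax: taxable = 10,825.00 − 4×1,064.00 = 6,569.00
  244.80 + 8.23% × (6,569.00 − 6,000.00) = 244.80 + 8.23% × 569.00 = 291.63
Long-Term Care Levy: YTD 188,000.00 ≥ cap 167,950.00 → 0.00
Retirement Security Contribution: 2.01% × 10,825.00 = 217.58
Total: 291.63 + 0.00 + 217.58 = 509.21

509.21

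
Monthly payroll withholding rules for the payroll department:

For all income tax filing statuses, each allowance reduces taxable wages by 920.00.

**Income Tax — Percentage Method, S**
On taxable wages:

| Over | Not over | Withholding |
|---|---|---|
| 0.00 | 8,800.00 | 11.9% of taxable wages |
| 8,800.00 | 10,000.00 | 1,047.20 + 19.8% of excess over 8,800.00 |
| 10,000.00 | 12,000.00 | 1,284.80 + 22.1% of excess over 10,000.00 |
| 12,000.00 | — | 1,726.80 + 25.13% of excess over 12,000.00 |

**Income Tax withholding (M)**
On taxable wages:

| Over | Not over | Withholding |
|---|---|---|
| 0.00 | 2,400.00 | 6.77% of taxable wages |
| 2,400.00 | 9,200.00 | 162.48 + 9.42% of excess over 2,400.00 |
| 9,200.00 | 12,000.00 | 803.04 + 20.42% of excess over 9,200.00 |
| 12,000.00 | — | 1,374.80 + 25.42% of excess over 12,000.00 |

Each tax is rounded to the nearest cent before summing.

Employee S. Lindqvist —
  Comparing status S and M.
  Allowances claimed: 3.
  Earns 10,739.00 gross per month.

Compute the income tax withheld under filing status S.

949.50

Income Tax (S): taxable = 10,739.00 − 3×920.00 = 7,979.00
  11.9% × 7,979.00 = 949.50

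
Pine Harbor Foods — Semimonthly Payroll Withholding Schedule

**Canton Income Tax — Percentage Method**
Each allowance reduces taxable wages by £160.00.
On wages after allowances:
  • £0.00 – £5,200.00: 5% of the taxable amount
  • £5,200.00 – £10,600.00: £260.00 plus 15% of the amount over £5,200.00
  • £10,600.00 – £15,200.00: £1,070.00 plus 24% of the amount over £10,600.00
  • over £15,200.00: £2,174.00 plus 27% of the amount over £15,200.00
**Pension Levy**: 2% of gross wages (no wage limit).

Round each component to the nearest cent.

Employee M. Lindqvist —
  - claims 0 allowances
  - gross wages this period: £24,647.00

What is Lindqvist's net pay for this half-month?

£19,429.37

Canton Income Tax: taxable = £24,647.00
  £2,174.00 + 27% × (£24,647.00 − £15,200.00) = £2,174.00 + 27% × £9,447.00 = £4,724.69
Pension Levy: 2% × £24,647.00 = £492.94
Total withheld: £4,724.69 + £492.94 = £5,217.63
Net pay: £24,647.00 − £5,217.63 = £19,429.37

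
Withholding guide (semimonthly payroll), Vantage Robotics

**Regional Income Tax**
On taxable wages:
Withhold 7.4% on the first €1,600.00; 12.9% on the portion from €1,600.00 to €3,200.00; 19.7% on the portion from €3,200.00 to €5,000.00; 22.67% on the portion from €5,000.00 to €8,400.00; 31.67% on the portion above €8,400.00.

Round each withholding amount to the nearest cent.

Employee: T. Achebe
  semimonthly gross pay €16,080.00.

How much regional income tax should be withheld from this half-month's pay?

€3,882.44

Regional Income Tax: taxable = €16,080.00
  €1,450.18 + 31.67% × (€16,080.00 − €8,400.00) = €1,450.18 + 31.67% × €7,680.00 = €3,882.44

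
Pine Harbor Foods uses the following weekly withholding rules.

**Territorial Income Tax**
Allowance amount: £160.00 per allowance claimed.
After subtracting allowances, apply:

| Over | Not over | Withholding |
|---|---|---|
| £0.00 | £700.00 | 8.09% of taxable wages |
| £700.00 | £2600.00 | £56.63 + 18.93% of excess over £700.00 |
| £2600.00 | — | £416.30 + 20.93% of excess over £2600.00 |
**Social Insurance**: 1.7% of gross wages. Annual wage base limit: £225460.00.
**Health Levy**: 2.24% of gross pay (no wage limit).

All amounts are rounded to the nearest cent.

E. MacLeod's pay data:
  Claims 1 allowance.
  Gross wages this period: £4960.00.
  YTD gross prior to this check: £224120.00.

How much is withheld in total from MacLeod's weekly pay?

Territorial Income Tax: taxable = £4960.00 − 1×£160.00 = £4800.00
  £416.30 + 20.93% × (£4800.00 − £2600.00) = £416.30 + 20.93% × £2200.00 = £876.76
Social Insurance: cap £225460.00 − YTD £224120.00 = £1340.00 subject; 1.7% × £1340.00 = £22.78
Health Levy: 2.24% × £4960.00 = £111.10
Total: £876.76 + £22.78 + £111.10 = £1010.64

£1010.64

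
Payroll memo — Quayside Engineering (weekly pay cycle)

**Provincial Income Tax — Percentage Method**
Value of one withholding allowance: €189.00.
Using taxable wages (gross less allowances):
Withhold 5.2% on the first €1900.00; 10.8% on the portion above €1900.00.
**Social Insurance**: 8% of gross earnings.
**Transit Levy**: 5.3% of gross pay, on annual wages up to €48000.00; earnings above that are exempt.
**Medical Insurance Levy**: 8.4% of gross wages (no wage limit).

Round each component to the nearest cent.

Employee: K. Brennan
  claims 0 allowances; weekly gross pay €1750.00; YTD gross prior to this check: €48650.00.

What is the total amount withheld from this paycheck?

€378.00

Provincial Income Tax: taxable = €1750.00
  5.2% × €1750.00 = €91.00
Social Insurance: 8% × €1750.00 = €140.00
Transit Levy: YTD €48650.00 ≥ cap €48000.00 → €0.00
Medical Insurance Levy: 8.4% × €1750.00 = €147.00
Total: €91.00 + €140.00 + €0.00 + €147.00 = €378.00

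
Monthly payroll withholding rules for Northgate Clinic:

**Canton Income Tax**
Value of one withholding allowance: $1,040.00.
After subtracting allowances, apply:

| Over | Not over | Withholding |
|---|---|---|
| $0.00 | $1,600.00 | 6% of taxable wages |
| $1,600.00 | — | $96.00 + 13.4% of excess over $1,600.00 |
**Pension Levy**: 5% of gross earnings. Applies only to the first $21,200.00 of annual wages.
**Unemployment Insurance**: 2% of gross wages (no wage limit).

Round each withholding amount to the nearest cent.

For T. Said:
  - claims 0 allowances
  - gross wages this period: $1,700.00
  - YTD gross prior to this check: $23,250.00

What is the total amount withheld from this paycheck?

$143.40

Canton Income Tax: taxable = $1,700.00
  $96.00 + 13.4% × ($1,700.00 − $1,600.00) = $96.00 + 13.4% × $100.00 = $109.40
Pension Levy: YTD $23,250.00 ≥ cap $21,200.00 → $0.00
Unemployment Insurance: 2% × $1,700.00 = $34.00
Total: $109.40 + $0.00 + $34.00 = $143.40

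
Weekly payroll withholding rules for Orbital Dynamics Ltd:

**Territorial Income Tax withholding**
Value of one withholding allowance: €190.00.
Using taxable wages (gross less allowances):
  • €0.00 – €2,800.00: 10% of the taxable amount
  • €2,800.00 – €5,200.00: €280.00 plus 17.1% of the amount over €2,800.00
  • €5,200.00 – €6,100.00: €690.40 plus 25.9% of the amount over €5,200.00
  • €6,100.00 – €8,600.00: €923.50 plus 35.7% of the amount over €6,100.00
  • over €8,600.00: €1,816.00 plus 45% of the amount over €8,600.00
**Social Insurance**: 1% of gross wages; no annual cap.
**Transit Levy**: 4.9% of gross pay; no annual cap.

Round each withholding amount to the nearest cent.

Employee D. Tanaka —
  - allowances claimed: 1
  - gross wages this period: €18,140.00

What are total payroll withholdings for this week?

Territorial Income Tax: taxable = €18,140.00 − 1×€190.00 = €17,950.00
  €1,816.00 + 45% × (€17,950.00 − €8,600.00) = €1,816.00 + 45% × €9,350.00 = €6,023.50
Social Insurance: 1% × €18,140.00 = €181.40
Transit Levy: 4.9% × €18,140.00 = €888.86
Total: €6,023.50 + €181.40 + €888.86 = €7,093.76

€7,093.76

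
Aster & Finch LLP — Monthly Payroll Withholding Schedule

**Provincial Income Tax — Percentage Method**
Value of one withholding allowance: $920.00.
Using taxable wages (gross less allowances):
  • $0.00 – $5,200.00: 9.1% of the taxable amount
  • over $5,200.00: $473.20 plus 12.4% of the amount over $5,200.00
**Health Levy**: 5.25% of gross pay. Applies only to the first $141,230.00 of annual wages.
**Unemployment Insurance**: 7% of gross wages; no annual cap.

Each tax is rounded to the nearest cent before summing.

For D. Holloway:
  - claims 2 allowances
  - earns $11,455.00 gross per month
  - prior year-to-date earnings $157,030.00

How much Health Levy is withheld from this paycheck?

$0.00

Health Levy: YTD $157,030.00 ≥ cap $141,230.00 → $0.00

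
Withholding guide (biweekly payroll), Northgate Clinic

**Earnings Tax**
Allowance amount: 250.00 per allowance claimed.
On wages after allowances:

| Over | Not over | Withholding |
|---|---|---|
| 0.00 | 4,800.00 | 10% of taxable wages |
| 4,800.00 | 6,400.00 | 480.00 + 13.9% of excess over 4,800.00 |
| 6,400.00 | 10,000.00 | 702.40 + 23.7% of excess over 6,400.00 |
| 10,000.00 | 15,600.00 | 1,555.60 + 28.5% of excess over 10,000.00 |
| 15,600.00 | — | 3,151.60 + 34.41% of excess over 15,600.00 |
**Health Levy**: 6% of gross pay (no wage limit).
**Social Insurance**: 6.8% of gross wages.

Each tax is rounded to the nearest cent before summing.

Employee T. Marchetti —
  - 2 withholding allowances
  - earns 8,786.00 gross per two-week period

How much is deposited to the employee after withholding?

6,512.01

Earnings Tax: taxable = 8,786.00 − 2×250.00 = 8,286.00
  702.40 + 23.7% × (8,286.00 − 6,400.00) = 702.40 + 23.7% × 1,886.00 = 1,149.38
Health Levy: 6% × 8,786.00 = 527.16
Social Insurance: 6.8% × 8,786.00 = 597.45
Total withheld: 1,149.38 + 527.16 + 597.45 = 2,273.99
Net pay: 8,786.00 − 2,273.99 = 6,512.01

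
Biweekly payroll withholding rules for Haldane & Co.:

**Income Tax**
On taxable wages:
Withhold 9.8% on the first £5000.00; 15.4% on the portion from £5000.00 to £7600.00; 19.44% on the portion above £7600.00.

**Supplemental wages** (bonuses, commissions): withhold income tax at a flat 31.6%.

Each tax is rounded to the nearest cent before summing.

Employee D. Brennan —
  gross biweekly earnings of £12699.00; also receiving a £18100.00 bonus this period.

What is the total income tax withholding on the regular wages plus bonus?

£7601.25

Income Tax: taxable = £12699.00
  £890.40 + 19.44% × (£12699.00 − £7600.00) = £890.40 + 19.44% × £5099.00 = £1881.65
Supplemental (31.6% flat on bonus): 31.6% × £18100.00 = £5719.60
Total income tax: £1881.65 + £5719.60 = £7601.25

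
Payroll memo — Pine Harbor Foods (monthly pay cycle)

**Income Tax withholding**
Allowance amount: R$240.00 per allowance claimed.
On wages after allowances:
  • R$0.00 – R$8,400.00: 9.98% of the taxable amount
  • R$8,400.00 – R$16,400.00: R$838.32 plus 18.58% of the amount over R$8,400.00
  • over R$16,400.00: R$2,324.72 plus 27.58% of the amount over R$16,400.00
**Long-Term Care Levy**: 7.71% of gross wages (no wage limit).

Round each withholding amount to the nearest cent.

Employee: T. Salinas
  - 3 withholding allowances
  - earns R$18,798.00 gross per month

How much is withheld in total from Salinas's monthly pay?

Income Tax: taxable = R$18,798.00 − 3×R$240.00 = R$18,078.00
  R$2,324.72 + 27.58% × (R$18,078.00 − R$16,400.00) = R$2,324.72 + 27.58% × R$1,678.00 = R$2,787.51
Long-Term Care Levy: 7.71% × R$18,798.00 = R$1,449.33
Total: R$2,787.51 + R$1,449.33 = R$4,236.84

R$4,236.84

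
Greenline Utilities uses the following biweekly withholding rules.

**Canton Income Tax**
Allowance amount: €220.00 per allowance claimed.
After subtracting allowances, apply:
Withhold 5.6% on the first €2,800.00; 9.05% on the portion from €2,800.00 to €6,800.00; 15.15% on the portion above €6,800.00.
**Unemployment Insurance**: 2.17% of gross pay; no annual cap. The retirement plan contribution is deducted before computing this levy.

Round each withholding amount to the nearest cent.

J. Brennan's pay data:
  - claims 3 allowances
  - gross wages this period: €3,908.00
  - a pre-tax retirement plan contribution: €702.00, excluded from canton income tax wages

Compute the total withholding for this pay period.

€212.15

Canton Income Tax: taxable = €3,908.00 − €702.00 − 3×€220.00 = €2,546.00
  5.6% × €2,546.00 = €142.58
Unemployment Insurance: 2.17% × €3,206.00 = €69.57
Total: €142.58 + €69.57 = €212.15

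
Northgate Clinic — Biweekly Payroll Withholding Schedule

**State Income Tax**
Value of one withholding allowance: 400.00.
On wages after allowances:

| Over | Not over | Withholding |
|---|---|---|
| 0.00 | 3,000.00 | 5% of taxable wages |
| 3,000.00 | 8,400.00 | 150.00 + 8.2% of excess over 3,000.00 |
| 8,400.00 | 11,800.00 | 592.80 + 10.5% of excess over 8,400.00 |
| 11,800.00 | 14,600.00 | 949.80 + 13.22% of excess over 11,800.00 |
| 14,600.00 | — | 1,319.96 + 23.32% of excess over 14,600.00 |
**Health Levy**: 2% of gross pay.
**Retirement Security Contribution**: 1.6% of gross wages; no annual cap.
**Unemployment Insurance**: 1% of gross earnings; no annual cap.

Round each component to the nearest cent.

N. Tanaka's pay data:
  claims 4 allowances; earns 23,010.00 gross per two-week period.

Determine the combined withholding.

3,966.51

State Income Tax: taxable = 23,010.00 − 4×400.00 = 21,410.00
  1,319.96 + 23.32% × (21,410.00 − 14,600.00) = 1,319.96 + 23.32% × 6,810.00 = 2,908.05
Health Levy: 2% × 23,010.00 = 460.20
Retirement Security Contribution: 1.6% × 23,010.00 = 368.16
Unemployment Insurance: 1% × 23,010.00 = 230.10
Total: 2,908.05 + 460.20 + 368.16 + 230.10 = 3,966.51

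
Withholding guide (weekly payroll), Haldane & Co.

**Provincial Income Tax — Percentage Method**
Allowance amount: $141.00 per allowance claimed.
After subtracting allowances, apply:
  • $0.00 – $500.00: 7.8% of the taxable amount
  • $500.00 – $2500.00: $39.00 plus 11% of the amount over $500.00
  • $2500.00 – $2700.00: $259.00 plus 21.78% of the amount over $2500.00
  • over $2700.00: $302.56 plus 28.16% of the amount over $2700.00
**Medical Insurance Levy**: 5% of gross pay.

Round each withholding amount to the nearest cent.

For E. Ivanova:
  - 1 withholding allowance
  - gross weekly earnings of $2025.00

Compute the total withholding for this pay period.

Provincial Income Tax: taxable = $2025.00 − 1×$141.00 = $1884.00
  $39.00 + 11% × ($1884.00 − $500.00) = $39.00 + 11% × $1384.00 = $191.24
Medical Insurance Levy: 5% × $2025.00 = $101.25
Total: $191.24 + $101.25 = $292.49

$292.49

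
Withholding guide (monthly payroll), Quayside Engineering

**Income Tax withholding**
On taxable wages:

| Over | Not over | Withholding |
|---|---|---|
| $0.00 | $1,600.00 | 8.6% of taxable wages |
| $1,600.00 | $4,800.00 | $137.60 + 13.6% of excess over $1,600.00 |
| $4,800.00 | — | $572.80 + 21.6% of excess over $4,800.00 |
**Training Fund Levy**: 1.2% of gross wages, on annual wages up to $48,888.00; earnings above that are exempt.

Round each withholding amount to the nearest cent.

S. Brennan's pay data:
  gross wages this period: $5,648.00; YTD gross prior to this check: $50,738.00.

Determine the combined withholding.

Income Tax: taxable = $5,648.00
  $572.80 + 21.6% × ($5,648.00 − $4,800.00) = $572.80 + 21.6% × $848.00 = $755.97
Training Fund Levy: YTD $50,738.00 ≥ cap $48,888.00 → $0.00
Total: $755.97 + $0.00 = $755.97

$755.97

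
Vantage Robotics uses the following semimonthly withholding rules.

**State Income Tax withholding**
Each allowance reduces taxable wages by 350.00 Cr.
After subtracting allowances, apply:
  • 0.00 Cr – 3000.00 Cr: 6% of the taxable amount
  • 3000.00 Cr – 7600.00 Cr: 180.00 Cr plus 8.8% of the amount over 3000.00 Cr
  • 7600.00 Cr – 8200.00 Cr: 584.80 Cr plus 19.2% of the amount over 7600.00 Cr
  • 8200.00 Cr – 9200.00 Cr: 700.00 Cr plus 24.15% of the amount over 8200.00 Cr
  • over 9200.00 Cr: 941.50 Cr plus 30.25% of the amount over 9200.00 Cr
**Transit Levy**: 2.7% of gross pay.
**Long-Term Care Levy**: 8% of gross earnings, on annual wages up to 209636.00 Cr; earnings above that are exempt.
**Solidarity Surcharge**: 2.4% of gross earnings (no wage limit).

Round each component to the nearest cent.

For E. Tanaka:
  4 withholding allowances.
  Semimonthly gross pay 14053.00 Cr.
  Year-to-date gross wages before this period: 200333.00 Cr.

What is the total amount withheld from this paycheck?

State Income Tax: taxable = 14053.00 Cr − 4×350.00 Cr = 12653.00 Cr
  941.50 Cr + 30.25% × (12653.00 Cr − 9200.00 Cr) = 941.50 Cr + 30.25% × 3453.00 Cr = 1986.03 Cr
Transit Levy: 2.7% × 14053.00 Cr = 379.43 Cr
Long-Term Care Levy: cap 209636.00 Cr − YTD 200333.00 Cr = 9303.00 Cr subject; 8% × 9303.00 Cr = 744.24 Cr
Solidarity Surcharge: 2.4% × 14053.00 Cr = 337.27 Cr
Total: 1986.03 Cr + 379.43 Cr + 744.24 Cr + 337.27 Cr = 3446.97 Cr

3446.97 Cr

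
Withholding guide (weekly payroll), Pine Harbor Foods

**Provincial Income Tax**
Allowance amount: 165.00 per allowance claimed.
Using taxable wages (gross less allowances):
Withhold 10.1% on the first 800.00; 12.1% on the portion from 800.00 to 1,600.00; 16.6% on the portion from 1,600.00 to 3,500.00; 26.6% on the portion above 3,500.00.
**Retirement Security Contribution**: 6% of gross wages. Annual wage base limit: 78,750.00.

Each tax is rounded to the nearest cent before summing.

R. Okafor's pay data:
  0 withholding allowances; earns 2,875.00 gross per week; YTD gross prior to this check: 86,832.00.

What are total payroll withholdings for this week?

Provincial Income Tax: taxable = 2,875.00
  177.60 + 16.6% × (2,875.00 − 1,600.00) = 177.60 + 16.6% × 1,275.00 = 389.25
Retirement Security Contribution: YTD 86,832.00 ≥ cap 78,750.00 → 0.00
Total: 389.25 + 0.00 = 389.25

389.25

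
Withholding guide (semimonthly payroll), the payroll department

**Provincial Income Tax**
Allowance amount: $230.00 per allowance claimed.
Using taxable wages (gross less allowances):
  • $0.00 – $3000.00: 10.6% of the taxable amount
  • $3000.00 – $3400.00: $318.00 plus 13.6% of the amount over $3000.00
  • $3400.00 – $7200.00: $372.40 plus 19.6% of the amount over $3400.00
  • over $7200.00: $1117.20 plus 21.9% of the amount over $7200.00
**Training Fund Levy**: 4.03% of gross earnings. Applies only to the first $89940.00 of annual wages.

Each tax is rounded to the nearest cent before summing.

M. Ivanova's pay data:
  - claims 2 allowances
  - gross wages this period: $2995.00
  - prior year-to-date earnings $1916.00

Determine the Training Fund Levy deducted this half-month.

Training Fund Levy: 4.03% × $2995.00 = $120.70

$120.70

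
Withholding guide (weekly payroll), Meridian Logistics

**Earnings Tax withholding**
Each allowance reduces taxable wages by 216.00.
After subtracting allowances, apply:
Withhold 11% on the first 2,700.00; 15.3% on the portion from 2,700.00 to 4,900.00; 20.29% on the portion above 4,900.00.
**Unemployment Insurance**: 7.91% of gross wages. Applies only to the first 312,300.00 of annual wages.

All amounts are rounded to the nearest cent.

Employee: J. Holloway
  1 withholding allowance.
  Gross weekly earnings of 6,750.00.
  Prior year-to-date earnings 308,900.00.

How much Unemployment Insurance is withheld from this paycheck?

268.94

Unemployment Insurance: cap 312,300.00 − YTD 308,900.00 = 3,400.00 subject; 7.91% × 3,400.00 = 268.94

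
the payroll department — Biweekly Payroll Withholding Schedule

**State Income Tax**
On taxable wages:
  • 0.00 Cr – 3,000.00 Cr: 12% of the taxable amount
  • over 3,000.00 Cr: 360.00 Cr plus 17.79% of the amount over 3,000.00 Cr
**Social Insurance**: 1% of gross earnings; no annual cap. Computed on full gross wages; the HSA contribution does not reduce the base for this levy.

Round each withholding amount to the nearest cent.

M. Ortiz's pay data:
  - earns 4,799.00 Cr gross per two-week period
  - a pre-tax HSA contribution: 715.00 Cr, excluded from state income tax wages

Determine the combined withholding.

600.83 Cr

State Income Tax: taxable = 4,799.00 Cr − 715.00 Cr = 4,084.00 Cr
  360.00 Cr + 17.79% × (4,084.00 Cr − 3,000.00 Cr) = 360.00 Cr + 17.79% × 1,084.00 Cr = 552.84 Cr
Social Insurance: 1% × 4,799.00 Cr = 47.99 Cr
Total: 552.84 Cr + 47.99 Cr = 600.83 Cr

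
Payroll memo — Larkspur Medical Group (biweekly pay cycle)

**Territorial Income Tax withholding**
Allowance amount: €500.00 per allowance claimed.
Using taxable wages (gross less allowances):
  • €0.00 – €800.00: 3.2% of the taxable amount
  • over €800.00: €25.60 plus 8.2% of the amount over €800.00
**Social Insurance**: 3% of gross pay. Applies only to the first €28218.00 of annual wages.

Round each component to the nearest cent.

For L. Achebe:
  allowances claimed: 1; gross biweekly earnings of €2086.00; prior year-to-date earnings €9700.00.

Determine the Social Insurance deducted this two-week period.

€62.58

Social Insurance: 3% × €2086.00 = €62.58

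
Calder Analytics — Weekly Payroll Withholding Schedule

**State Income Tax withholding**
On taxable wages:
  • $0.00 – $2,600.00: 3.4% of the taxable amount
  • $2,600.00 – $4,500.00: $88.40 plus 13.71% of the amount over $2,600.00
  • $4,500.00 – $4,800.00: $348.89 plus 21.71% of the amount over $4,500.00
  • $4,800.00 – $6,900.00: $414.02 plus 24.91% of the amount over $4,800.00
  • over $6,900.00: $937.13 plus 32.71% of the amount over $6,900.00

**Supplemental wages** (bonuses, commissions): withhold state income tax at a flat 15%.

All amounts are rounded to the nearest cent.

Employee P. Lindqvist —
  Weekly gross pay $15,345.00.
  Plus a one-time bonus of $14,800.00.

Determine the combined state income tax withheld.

$5,919.49

State Income Tax: taxable = $15,345.00
  $937.13 + 32.71% × ($15,345.00 − $6,900.00) = $937.13 + 32.71% × $8,445.00 = $3,699.49
Supplemental (15% flat on bonus): 15% × $14,800.00 = $2,220.00
Total state income tax: $3,699.49 + $2,220.00 = $5,919.49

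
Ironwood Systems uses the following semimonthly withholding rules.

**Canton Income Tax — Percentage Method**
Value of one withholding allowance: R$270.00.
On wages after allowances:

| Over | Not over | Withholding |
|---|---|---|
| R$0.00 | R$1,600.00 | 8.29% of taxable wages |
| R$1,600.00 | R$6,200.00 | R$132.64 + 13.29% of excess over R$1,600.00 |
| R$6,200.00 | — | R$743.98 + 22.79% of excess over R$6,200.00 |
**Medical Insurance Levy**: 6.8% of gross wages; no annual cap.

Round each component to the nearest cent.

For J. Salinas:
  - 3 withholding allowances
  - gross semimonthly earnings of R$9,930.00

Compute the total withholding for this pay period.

Canton Income Tax: taxable = R$9,930.00 − 3×R$270.00 = R$9,120.00
  R$743.98 + 22.79% × (R$9,120.00 − R$6,200.00) = R$743.98 + 22.79% × R$2,920.00 = R$1,409.45
Medical Insurance Levy: 6.8% × R$9,930.00 = R$675.24
Total: R$1,409.45 + R$675.24 = R$2,084.69

R$2,084.69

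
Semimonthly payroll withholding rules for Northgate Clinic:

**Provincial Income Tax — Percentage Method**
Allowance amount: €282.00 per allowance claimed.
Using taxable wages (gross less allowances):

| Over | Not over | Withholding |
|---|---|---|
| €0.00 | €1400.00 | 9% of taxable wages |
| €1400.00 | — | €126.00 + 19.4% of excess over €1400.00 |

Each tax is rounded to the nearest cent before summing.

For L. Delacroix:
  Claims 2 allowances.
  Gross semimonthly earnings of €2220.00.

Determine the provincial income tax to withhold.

€175.66

Provincial Income Tax: taxable = €2220.00 − 2×€282.00 = €1656.00
  €126.00 + 19.4% × (€1656.00 − €1400.00) = €126.00 + 19.4% × €256.00 = €175.66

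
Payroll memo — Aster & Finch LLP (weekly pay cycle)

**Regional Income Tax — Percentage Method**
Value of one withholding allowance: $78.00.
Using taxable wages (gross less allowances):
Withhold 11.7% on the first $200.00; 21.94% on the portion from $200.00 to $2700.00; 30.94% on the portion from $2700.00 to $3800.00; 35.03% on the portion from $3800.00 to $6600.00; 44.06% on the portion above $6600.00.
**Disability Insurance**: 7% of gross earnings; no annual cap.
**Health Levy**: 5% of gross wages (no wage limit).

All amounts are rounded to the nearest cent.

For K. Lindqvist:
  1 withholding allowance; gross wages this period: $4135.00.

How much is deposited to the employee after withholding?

Regional Income Tax: taxable = $4135.00 − 1×$78.00 = $4057.00
  $912.24 + 35.03% × ($4057.00 − $3800.00) = $912.24 + 35.03% × $257.00 = $1002.27
Disability Insurance: 7% × $4135.00 = $289.45
Health Levy: 5% × $4135.00 = $206.75
Total withheld: $1002.27 + $289.45 + $206.75 = $1498.47
Net pay: $4135.00 − $1498.47 = $2636.53

$2636.53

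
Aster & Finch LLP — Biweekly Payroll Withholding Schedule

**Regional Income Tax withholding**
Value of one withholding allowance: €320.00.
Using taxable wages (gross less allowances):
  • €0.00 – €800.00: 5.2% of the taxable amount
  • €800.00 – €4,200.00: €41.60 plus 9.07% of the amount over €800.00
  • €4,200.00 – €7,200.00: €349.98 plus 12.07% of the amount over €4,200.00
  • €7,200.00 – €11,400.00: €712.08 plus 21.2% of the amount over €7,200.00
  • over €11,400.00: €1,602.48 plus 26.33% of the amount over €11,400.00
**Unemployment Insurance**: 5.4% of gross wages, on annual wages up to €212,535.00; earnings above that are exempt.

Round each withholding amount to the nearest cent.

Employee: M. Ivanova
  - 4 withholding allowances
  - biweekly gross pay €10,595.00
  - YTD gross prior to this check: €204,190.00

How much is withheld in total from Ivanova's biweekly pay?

€1,611.09

Regional Income Tax: taxable = €10,595.00 − 4×€320.00 = €9,315.00
  €712.08 + 21.2% × (€9,315.00 − €7,200.00) = €712.08 + 21.2% × €2,115.00 = €1,160.46
Unemployment Insurance: cap €212,535.00 − YTD €204,190.00 = €8,345.00 subject; 5.4% × €8,345.00 = €450.63
Total: €1,160.46 + €450.63 = €1,611.09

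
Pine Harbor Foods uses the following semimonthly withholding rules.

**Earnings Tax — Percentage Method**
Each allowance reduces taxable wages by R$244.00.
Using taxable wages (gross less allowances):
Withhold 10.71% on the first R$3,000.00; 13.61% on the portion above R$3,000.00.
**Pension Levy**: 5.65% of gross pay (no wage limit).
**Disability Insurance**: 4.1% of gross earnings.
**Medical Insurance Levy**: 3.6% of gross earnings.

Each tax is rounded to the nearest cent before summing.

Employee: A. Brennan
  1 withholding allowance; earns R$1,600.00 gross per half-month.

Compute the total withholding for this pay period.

Earnings Tax: taxable = R$1,600.00 − 1×R$244.00 = R$1,356.00
  10.71% × R$1,356.00 = R$145.23
Pension Levy: 5.65% × R$1,600.00 = R$90.40
Disability Insurance: 4.1% × R$1,600.00 = R$65.60
Medical Insurance Levy: 3.6% × R$1,600.00 = R$57.60
Total: R$145.23 + R$90.40 + R$65.60 + R$57.60 = R$358.83

R$358.83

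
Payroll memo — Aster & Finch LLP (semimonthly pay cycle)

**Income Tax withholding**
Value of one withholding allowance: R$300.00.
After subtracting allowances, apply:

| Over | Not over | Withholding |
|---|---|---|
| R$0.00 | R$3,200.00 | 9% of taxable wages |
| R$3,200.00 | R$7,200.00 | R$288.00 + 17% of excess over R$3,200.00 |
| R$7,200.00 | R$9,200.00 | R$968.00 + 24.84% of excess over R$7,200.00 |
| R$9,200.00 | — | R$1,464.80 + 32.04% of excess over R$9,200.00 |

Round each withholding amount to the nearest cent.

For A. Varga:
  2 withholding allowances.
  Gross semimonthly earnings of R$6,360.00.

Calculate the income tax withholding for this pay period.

Income Tax: taxable = R$6,360.00 − 2×R$300.00 = R$5,760.00
  R$288.00 + 17% × (R$5,760.00 − R$3,200.00) = R$288.00 + 17% × R$2,560.00 = R$723.20

R$723.20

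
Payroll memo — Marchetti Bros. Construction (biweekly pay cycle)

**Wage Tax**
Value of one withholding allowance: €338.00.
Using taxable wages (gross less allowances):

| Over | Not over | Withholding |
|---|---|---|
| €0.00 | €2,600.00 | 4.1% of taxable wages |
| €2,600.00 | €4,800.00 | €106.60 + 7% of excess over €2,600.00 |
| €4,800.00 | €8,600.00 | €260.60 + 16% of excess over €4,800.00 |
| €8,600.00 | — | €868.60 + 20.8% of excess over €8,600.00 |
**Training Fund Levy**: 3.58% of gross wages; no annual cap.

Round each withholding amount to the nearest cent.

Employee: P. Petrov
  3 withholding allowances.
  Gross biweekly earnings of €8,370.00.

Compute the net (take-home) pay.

€7,400.79

Wage Tax: taxable = €8,370.00 − 3×€338.00 = €7,356.00
  €260.60 + 16% × (€7,356.00 − €4,800.00) = €260.60 + 16% × €2,556.00 = €669.56
Training Fund Levy: 3.58% × €8,370.00 = €299.65
Total withheld: €669.56 + €299.65 = €969.21
Net pay: €8,370.00 − €969.21 = €7,400.79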